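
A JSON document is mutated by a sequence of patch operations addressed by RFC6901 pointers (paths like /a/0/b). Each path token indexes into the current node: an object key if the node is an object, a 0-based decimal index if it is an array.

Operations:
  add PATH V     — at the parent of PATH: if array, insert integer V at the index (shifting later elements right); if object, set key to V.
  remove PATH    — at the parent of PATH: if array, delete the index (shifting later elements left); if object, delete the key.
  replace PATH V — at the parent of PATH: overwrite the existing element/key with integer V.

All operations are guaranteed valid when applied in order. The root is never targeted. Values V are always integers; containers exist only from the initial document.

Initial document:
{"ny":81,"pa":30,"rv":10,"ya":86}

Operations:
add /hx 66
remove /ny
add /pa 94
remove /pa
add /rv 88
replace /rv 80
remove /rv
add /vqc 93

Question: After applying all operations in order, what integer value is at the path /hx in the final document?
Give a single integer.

Answer: 66

Derivation:
After op 1 (add /hx 66): {"hx":66,"ny":81,"pa":30,"rv":10,"ya":86}
After op 2 (remove /ny): {"hx":66,"pa":30,"rv":10,"ya":86}
After op 3 (add /pa 94): {"hx":66,"pa":94,"rv":10,"ya":86}
After op 4 (remove /pa): {"hx":66,"rv":10,"ya":86}
After op 5 (add /rv 88): {"hx":66,"rv":88,"ya":86}
After op 6 (replace /rv 80): {"hx":66,"rv":80,"ya":86}
After op 7 (remove /rv): {"hx":66,"ya":86}
After op 8 (add /vqc 93): {"hx":66,"vqc":93,"ya":86}
Value at /hx: 66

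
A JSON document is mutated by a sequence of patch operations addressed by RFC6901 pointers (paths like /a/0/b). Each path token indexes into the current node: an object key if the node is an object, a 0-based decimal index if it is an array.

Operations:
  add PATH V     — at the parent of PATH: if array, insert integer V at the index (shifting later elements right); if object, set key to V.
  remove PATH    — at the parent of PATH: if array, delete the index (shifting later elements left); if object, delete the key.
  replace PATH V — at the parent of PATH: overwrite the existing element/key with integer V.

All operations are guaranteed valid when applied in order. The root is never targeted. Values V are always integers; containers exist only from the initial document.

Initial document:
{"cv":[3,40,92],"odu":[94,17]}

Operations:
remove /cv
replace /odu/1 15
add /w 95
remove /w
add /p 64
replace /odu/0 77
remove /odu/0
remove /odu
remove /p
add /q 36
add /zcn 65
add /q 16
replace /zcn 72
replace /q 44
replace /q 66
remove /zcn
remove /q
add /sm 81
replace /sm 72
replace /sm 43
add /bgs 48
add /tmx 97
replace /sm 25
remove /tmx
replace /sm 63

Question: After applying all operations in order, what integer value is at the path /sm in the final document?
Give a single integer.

Answer: 63

Derivation:
After op 1 (remove /cv): {"odu":[94,17]}
After op 2 (replace /odu/1 15): {"odu":[94,15]}
After op 3 (add /w 95): {"odu":[94,15],"w":95}
After op 4 (remove /w): {"odu":[94,15]}
After op 5 (add /p 64): {"odu":[94,15],"p":64}
After op 6 (replace /odu/0 77): {"odu":[77,15],"p":64}
After op 7 (remove /odu/0): {"odu":[15],"p":64}
After op 8 (remove /odu): {"p":64}
After op 9 (remove /p): {}
After op 10 (add /q 36): {"q":36}
After op 11 (add /zcn 65): {"q":36,"zcn":65}
After op 12 (add /q 16): {"q":16,"zcn":65}
After op 13 (replace /zcn 72): {"q":16,"zcn":72}
After op 14 (replace /q 44): {"q":44,"zcn":72}
After op 15 (replace /q 66): {"q":66,"zcn":72}
After op 16 (remove /zcn): {"q":66}
After op 17 (remove /q): {}
After op 18 (add /sm 81): {"sm":81}
After op 19 (replace /sm 72): {"sm":72}
After op 20 (replace /sm 43): {"sm":43}
After op 21 (add /bgs 48): {"bgs":48,"sm":43}
After op 22 (add /tmx 97): {"bgs":48,"sm":43,"tmx":97}
After op 23 (replace /sm 25): {"bgs":48,"sm":25,"tmx":97}
After op 24 (remove /tmx): {"bgs":48,"sm":25}
After op 25 (replace /sm 63): {"bgs":48,"sm":63}
Value at /sm: 63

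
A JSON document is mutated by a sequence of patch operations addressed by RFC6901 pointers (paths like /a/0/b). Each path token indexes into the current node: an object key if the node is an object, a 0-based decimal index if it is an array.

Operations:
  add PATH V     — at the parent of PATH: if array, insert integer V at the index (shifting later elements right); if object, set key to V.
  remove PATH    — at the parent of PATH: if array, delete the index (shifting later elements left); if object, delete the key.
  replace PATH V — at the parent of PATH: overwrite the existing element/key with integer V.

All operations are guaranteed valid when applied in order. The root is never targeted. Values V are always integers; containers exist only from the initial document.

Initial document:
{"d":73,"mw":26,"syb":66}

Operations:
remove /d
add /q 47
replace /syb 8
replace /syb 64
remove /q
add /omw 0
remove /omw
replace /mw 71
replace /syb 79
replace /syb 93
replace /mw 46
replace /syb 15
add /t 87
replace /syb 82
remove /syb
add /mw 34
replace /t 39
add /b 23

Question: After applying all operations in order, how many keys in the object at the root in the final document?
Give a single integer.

Answer: 3

Derivation:
After op 1 (remove /d): {"mw":26,"syb":66}
After op 2 (add /q 47): {"mw":26,"q":47,"syb":66}
After op 3 (replace /syb 8): {"mw":26,"q":47,"syb":8}
After op 4 (replace /syb 64): {"mw":26,"q":47,"syb":64}
After op 5 (remove /q): {"mw":26,"syb":64}
After op 6 (add /omw 0): {"mw":26,"omw":0,"syb":64}
After op 7 (remove /omw): {"mw":26,"syb":64}
After op 8 (replace /mw 71): {"mw":71,"syb":64}
After op 9 (replace /syb 79): {"mw":71,"syb":79}
After op 10 (replace /syb 93): {"mw":71,"syb":93}
After op 11 (replace /mw 46): {"mw":46,"syb":93}
After op 12 (replace /syb 15): {"mw":46,"syb":15}
After op 13 (add /t 87): {"mw":46,"syb":15,"t":87}
After op 14 (replace /syb 82): {"mw":46,"syb":82,"t":87}
After op 15 (remove /syb): {"mw":46,"t":87}
After op 16 (add /mw 34): {"mw":34,"t":87}
After op 17 (replace /t 39): {"mw":34,"t":39}
After op 18 (add /b 23): {"b":23,"mw":34,"t":39}
Size at the root: 3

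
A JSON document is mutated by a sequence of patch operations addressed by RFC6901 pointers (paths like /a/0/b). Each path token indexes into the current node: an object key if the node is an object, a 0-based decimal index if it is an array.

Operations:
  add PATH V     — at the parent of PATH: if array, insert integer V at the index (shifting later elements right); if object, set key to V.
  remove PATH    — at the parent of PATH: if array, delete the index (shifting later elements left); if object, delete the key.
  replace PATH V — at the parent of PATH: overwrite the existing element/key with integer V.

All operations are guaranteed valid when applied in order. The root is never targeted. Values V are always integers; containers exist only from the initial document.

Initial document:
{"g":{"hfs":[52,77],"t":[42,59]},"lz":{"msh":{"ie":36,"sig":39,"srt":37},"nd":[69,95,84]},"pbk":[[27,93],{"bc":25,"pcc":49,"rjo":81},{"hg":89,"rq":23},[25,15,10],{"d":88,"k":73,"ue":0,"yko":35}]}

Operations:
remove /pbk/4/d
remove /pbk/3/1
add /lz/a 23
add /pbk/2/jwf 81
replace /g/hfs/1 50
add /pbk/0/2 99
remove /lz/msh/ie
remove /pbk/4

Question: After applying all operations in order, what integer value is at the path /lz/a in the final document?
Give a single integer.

Answer: 23

Derivation:
After op 1 (remove /pbk/4/d): {"g":{"hfs":[52,77],"t":[42,59]},"lz":{"msh":{"ie":36,"sig":39,"srt":37},"nd":[69,95,84]},"pbk":[[27,93],{"bc":25,"pcc":49,"rjo":81},{"hg":89,"rq":23},[25,15,10],{"k":73,"ue":0,"yko":35}]}
After op 2 (remove /pbk/3/1): {"g":{"hfs":[52,77],"t":[42,59]},"lz":{"msh":{"ie":36,"sig":39,"srt":37},"nd":[69,95,84]},"pbk":[[27,93],{"bc":25,"pcc":49,"rjo":81},{"hg":89,"rq":23},[25,10],{"k":73,"ue":0,"yko":35}]}
After op 3 (add /lz/a 23): {"g":{"hfs":[52,77],"t":[42,59]},"lz":{"a":23,"msh":{"ie":36,"sig":39,"srt":37},"nd":[69,95,84]},"pbk":[[27,93],{"bc":25,"pcc":49,"rjo":81},{"hg":89,"rq":23},[25,10],{"k":73,"ue":0,"yko":35}]}
After op 4 (add /pbk/2/jwf 81): {"g":{"hfs":[52,77],"t":[42,59]},"lz":{"a":23,"msh":{"ie":36,"sig":39,"srt":37},"nd":[69,95,84]},"pbk":[[27,93],{"bc":25,"pcc":49,"rjo":81},{"hg":89,"jwf":81,"rq":23},[25,10],{"k":73,"ue":0,"yko":35}]}
After op 5 (replace /g/hfs/1 50): {"g":{"hfs":[52,50],"t":[42,59]},"lz":{"a":23,"msh":{"ie":36,"sig":39,"srt":37},"nd":[69,95,84]},"pbk":[[27,93],{"bc":25,"pcc":49,"rjo":81},{"hg":89,"jwf":81,"rq":23},[25,10],{"k":73,"ue":0,"yko":35}]}
After op 6 (add /pbk/0/2 99): {"g":{"hfs":[52,50],"t":[42,59]},"lz":{"a":23,"msh":{"ie":36,"sig":39,"srt":37},"nd":[69,95,84]},"pbk":[[27,93,99],{"bc":25,"pcc":49,"rjo":81},{"hg":89,"jwf":81,"rq":23},[25,10],{"k":73,"ue":0,"yko":35}]}
After op 7 (remove /lz/msh/ie): {"g":{"hfs":[52,50],"t":[42,59]},"lz":{"a":23,"msh":{"sig":39,"srt":37},"nd":[69,95,84]},"pbk":[[27,93,99],{"bc":25,"pcc":49,"rjo":81},{"hg":89,"jwf":81,"rq":23},[25,10],{"k":73,"ue":0,"yko":35}]}
After op 8 (remove /pbk/4): {"g":{"hfs":[52,50],"t":[42,59]},"lz":{"a":23,"msh":{"sig":39,"srt":37},"nd":[69,95,84]},"pbk":[[27,93,99],{"bc":25,"pcc":49,"rjo":81},{"hg":89,"jwf":81,"rq":23},[25,10]]}
Value at /lz/a: 23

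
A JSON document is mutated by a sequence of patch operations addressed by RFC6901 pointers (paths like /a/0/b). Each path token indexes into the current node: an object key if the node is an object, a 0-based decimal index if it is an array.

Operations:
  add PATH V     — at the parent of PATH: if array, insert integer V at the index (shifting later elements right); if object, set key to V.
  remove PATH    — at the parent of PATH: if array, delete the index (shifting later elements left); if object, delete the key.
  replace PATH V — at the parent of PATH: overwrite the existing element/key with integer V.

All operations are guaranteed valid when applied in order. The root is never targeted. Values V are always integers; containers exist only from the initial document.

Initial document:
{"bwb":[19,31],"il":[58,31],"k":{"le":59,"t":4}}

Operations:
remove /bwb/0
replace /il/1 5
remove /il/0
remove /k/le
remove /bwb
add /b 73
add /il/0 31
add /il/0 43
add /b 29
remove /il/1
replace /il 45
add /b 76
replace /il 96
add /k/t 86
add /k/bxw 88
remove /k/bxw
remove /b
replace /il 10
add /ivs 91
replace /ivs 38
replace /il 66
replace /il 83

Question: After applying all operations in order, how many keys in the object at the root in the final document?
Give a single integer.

Answer: 3

Derivation:
After op 1 (remove /bwb/0): {"bwb":[31],"il":[58,31],"k":{"le":59,"t":4}}
After op 2 (replace /il/1 5): {"bwb":[31],"il":[58,5],"k":{"le":59,"t":4}}
After op 3 (remove /il/0): {"bwb":[31],"il":[5],"k":{"le":59,"t":4}}
After op 4 (remove /k/le): {"bwb":[31],"il":[5],"k":{"t":4}}
After op 5 (remove /bwb): {"il":[5],"k":{"t":4}}
After op 6 (add /b 73): {"b":73,"il":[5],"k":{"t":4}}
After op 7 (add /il/0 31): {"b":73,"il":[31,5],"k":{"t":4}}
After op 8 (add /il/0 43): {"b":73,"il":[43,31,5],"k":{"t":4}}
After op 9 (add /b 29): {"b":29,"il":[43,31,5],"k":{"t":4}}
After op 10 (remove /il/1): {"b":29,"il":[43,5],"k":{"t":4}}
After op 11 (replace /il 45): {"b":29,"il":45,"k":{"t":4}}
After op 12 (add /b 76): {"b":76,"il":45,"k":{"t":4}}
After op 13 (replace /il 96): {"b":76,"il":96,"k":{"t":4}}
After op 14 (add /k/t 86): {"b":76,"il":96,"k":{"t":86}}
After op 15 (add /k/bxw 88): {"b":76,"il":96,"k":{"bxw":88,"t":86}}
After op 16 (remove /k/bxw): {"b":76,"il":96,"k":{"t":86}}
After op 17 (remove /b): {"il":96,"k":{"t":86}}
After op 18 (replace /il 10): {"il":10,"k":{"t":86}}
After op 19 (add /ivs 91): {"il":10,"ivs":91,"k":{"t":86}}
After op 20 (replace /ivs 38): {"il":10,"ivs":38,"k":{"t":86}}
After op 21 (replace /il 66): {"il":66,"ivs":38,"k":{"t":86}}
After op 22 (replace /il 83): {"il":83,"ivs":38,"k":{"t":86}}
Size at the root: 3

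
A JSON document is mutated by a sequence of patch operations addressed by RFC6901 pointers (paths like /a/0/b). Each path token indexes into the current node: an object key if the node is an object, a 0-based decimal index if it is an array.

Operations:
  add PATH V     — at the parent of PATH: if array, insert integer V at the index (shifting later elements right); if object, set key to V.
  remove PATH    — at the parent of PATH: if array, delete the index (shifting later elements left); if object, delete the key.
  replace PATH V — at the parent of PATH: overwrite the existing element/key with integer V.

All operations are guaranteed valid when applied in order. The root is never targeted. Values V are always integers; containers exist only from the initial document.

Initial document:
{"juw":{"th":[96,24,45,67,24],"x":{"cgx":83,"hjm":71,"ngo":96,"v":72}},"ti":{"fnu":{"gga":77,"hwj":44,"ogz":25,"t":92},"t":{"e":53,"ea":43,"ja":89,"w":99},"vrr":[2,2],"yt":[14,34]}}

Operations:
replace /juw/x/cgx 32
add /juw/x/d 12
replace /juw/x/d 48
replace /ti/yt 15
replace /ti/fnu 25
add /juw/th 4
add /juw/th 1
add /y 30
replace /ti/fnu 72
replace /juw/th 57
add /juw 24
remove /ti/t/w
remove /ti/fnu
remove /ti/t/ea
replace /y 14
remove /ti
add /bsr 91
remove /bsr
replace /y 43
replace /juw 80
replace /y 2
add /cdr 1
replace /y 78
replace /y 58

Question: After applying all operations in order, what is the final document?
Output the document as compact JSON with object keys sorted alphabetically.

Answer: {"cdr":1,"juw":80,"y":58}

Derivation:
After op 1 (replace /juw/x/cgx 32): {"juw":{"th":[96,24,45,67,24],"x":{"cgx":32,"hjm":71,"ngo":96,"v":72}},"ti":{"fnu":{"gga":77,"hwj":44,"ogz":25,"t":92},"t":{"e":53,"ea":43,"ja":89,"w":99},"vrr":[2,2],"yt":[14,34]}}
After op 2 (add /juw/x/d 12): {"juw":{"th":[96,24,45,67,24],"x":{"cgx":32,"d":12,"hjm":71,"ngo":96,"v":72}},"ti":{"fnu":{"gga":77,"hwj":44,"ogz":25,"t":92},"t":{"e":53,"ea":43,"ja":89,"w":99},"vrr":[2,2],"yt":[14,34]}}
After op 3 (replace /juw/x/d 48): {"juw":{"th":[96,24,45,67,24],"x":{"cgx":32,"d":48,"hjm":71,"ngo":96,"v":72}},"ti":{"fnu":{"gga":77,"hwj":44,"ogz":25,"t":92},"t":{"e":53,"ea":43,"ja":89,"w":99},"vrr":[2,2],"yt":[14,34]}}
After op 4 (replace /ti/yt 15): {"juw":{"th":[96,24,45,67,24],"x":{"cgx":32,"d":48,"hjm":71,"ngo":96,"v":72}},"ti":{"fnu":{"gga":77,"hwj":44,"ogz":25,"t":92},"t":{"e":53,"ea":43,"ja":89,"w":99},"vrr":[2,2],"yt":15}}
After op 5 (replace /ti/fnu 25): {"juw":{"th":[96,24,45,67,24],"x":{"cgx":32,"d":48,"hjm":71,"ngo":96,"v":72}},"ti":{"fnu":25,"t":{"e":53,"ea":43,"ja":89,"w":99},"vrr":[2,2],"yt":15}}
After op 6 (add /juw/th 4): {"juw":{"th":4,"x":{"cgx":32,"d":48,"hjm":71,"ngo":96,"v":72}},"ti":{"fnu":25,"t":{"e":53,"ea":43,"ja":89,"w":99},"vrr":[2,2],"yt":15}}
After op 7 (add /juw/th 1): {"juw":{"th":1,"x":{"cgx":32,"d":48,"hjm":71,"ngo":96,"v":72}},"ti":{"fnu":25,"t":{"e":53,"ea":43,"ja":89,"w":99},"vrr":[2,2],"yt":15}}
After op 8 (add /y 30): {"juw":{"th":1,"x":{"cgx":32,"d":48,"hjm":71,"ngo":96,"v":72}},"ti":{"fnu":25,"t":{"e":53,"ea":43,"ja":89,"w":99},"vrr":[2,2],"yt":15},"y":30}
After op 9 (replace /ti/fnu 72): {"juw":{"th":1,"x":{"cgx":32,"d":48,"hjm":71,"ngo":96,"v":72}},"ti":{"fnu":72,"t":{"e":53,"ea":43,"ja":89,"w":99},"vrr":[2,2],"yt":15},"y":30}
After op 10 (replace /juw/th 57): {"juw":{"th":57,"x":{"cgx":32,"d":48,"hjm":71,"ngo":96,"v":72}},"ti":{"fnu":72,"t":{"e":53,"ea":43,"ja":89,"w":99},"vrr":[2,2],"yt":15},"y":30}
After op 11 (add /juw 24): {"juw":24,"ti":{"fnu":72,"t":{"e":53,"ea":43,"ja":89,"w":99},"vrr":[2,2],"yt":15},"y":30}
After op 12 (remove /ti/t/w): {"juw":24,"ti":{"fnu":72,"t":{"e":53,"ea":43,"ja":89},"vrr":[2,2],"yt":15},"y":30}
After op 13 (remove /ti/fnu): {"juw":24,"ti":{"t":{"e":53,"ea":43,"ja":89},"vrr":[2,2],"yt":15},"y":30}
After op 14 (remove /ti/t/ea): {"juw":24,"ti":{"t":{"e":53,"ja":89},"vrr":[2,2],"yt":15},"y":30}
After op 15 (replace /y 14): {"juw":24,"ti":{"t":{"e":53,"ja":89},"vrr":[2,2],"yt":15},"y":14}
After op 16 (remove /ti): {"juw":24,"y":14}
After op 17 (add /bsr 91): {"bsr":91,"juw":24,"y":14}
After op 18 (remove /bsr): {"juw":24,"y":14}
After op 19 (replace /y 43): {"juw":24,"y":43}
After op 20 (replace /juw 80): {"juw":80,"y":43}
After op 21 (replace /y 2): {"juw":80,"y":2}
After op 22 (add /cdr 1): {"cdr":1,"juw":80,"y":2}
After op 23 (replace /y 78): {"cdr":1,"juw":80,"y":78}
After op 24 (replace /y 58): {"cdr":1,"juw":80,"y":58}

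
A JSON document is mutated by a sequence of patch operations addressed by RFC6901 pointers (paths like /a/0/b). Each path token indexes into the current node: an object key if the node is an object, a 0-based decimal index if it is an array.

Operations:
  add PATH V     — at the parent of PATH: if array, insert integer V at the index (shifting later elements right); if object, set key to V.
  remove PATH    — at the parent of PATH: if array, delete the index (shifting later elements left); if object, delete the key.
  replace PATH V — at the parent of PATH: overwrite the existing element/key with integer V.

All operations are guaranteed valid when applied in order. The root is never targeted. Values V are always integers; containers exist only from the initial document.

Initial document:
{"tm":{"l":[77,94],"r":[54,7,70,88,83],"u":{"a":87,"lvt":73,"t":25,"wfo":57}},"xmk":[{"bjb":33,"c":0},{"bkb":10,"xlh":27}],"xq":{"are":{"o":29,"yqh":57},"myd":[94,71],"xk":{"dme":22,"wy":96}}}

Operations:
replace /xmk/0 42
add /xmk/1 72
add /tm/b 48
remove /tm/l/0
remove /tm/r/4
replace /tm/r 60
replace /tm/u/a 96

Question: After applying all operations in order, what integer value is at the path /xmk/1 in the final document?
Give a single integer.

Answer: 72

Derivation:
After op 1 (replace /xmk/0 42): {"tm":{"l":[77,94],"r":[54,7,70,88,83],"u":{"a":87,"lvt":73,"t":25,"wfo":57}},"xmk":[42,{"bkb":10,"xlh":27}],"xq":{"are":{"o":29,"yqh":57},"myd":[94,71],"xk":{"dme":22,"wy":96}}}
After op 2 (add /xmk/1 72): {"tm":{"l":[77,94],"r":[54,7,70,88,83],"u":{"a":87,"lvt":73,"t":25,"wfo":57}},"xmk":[42,72,{"bkb":10,"xlh":27}],"xq":{"are":{"o":29,"yqh":57},"myd":[94,71],"xk":{"dme":22,"wy":96}}}
After op 3 (add /tm/b 48): {"tm":{"b":48,"l":[77,94],"r":[54,7,70,88,83],"u":{"a":87,"lvt":73,"t":25,"wfo":57}},"xmk":[42,72,{"bkb":10,"xlh":27}],"xq":{"are":{"o":29,"yqh":57},"myd":[94,71],"xk":{"dme":22,"wy":96}}}
After op 4 (remove /tm/l/0): {"tm":{"b":48,"l":[94],"r":[54,7,70,88,83],"u":{"a":87,"lvt":73,"t":25,"wfo":57}},"xmk":[42,72,{"bkb":10,"xlh":27}],"xq":{"are":{"o":29,"yqh":57},"myd":[94,71],"xk":{"dme":22,"wy":96}}}
After op 5 (remove /tm/r/4): {"tm":{"b":48,"l":[94],"r":[54,7,70,88],"u":{"a":87,"lvt":73,"t":25,"wfo":57}},"xmk":[42,72,{"bkb":10,"xlh":27}],"xq":{"are":{"o":29,"yqh":57},"myd":[94,71],"xk":{"dme":22,"wy":96}}}
After op 6 (replace /tm/r 60): {"tm":{"b":48,"l":[94],"r":60,"u":{"a":87,"lvt":73,"t":25,"wfo":57}},"xmk":[42,72,{"bkb":10,"xlh":27}],"xq":{"are":{"o":29,"yqh":57},"myd":[94,71],"xk":{"dme":22,"wy":96}}}
After op 7 (replace /tm/u/a 96): {"tm":{"b":48,"l":[94],"r":60,"u":{"a":96,"lvt":73,"t":25,"wfo":57}},"xmk":[42,72,{"bkb":10,"xlh":27}],"xq":{"are":{"o":29,"yqh":57},"myd":[94,71],"xk":{"dme":22,"wy":96}}}
Value at /xmk/1: 72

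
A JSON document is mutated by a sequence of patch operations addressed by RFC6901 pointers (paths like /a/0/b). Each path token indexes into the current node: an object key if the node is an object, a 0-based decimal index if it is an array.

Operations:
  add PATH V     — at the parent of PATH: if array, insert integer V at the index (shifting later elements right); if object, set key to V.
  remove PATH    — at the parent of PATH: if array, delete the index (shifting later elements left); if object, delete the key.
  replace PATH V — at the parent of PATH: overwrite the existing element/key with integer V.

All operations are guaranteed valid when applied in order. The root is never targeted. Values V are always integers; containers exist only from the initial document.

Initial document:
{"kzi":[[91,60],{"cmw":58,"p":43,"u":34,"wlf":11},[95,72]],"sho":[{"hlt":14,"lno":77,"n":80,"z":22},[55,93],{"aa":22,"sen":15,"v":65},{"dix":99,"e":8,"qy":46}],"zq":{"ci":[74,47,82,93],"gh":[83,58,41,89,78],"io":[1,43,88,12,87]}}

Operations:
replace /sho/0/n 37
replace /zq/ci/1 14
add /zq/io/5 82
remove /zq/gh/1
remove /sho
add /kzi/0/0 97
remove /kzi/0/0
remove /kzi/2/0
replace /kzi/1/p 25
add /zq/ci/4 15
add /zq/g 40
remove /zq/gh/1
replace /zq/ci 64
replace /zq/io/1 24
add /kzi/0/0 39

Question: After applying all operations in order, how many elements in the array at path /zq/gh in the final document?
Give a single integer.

After op 1 (replace /sho/0/n 37): {"kzi":[[91,60],{"cmw":58,"p":43,"u":34,"wlf":11},[95,72]],"sho":[{"hlt":14,"lno":77,"n":37,"z":22},[55,93],{"aa":22,"sen":15,"v":65},{"dix":99,"e":8,"qy":46}],"zq":{"ci":[74,47,82,93],"gh":[83,58,41,89,78],"io":[1,43,88,12,87]}}
After op 2 (replace /zq/ci/1 14): {"kzi":[[91,60],{"cmw":58,"p":43,"u":34,"wlf":11},[95,72]],"sho":[{"hlt":14,"lno":77,"n":37,"z":22},[55,93],{"aa":22,"sen":15,"v":65},{"dix":99,"e":8,"qy":46}],"zq":{"ci":[74,14,82,93],"gh":[83,58,41,89,78],"io":[1,43,88,12,87]}}
After op 3 (add /zq/io/5 82): {"kzi":[[91,60],{"cmw":58,"p":43,"u":34,"wlf":11},[95,72]],"sho":[{"hlt":14,"lno":77,"n":37,"z":22},[55,93],{"aa":22,"sen":15,"v":65},{"dix":99,"e":8,"qy":46}],"zq":{"ci":[74,14,82,93],"gh":[83,58,41,89,78],"io":[1,43,88,12,87,82]}}
After op 4 (remove /zq/gh/1): {"kzi":[[91,60],{"cmw":58,"p":43,"u":34,"wlf":11},[95,72]],"sho":[{"hlt":14,"lno":77,"n":37,"z":22},[55,93],{"aa":22,"sen":15,"v":65},{"dix":99,"e":8,"qy":46}],"zq":{"ci":[74,14,82,93],"gh":[83,41,89,78],"io":[1,43,88,12,87,82]}}
After op 5 (remove /sho): {"kzi":[[91,60],{"cmw":58,"p":43,"u":34,"wlf":11},[95,72]],"zq":{"ci":[74,14,82,93],"gh":[83,41,89,78],"io":[1,43,88,12,87,82]}}
After op 6 (add /kzi/0/0 97): {"kzi":[[97,91,60],{"cmw":58,"p":43,"u":34,"wlf":11},[95,72]],"zq":{"ci":[74,14,82,93],"gh":[83,41,89,78],"io":[1,43,88,12,87,82]}}
After op 7 (remove /kzi/0/0): {"kzi":[[91,60],{"cmw":58,"p":43,"u":34,"wlf":11},[95,72]],"zq":{"ci":[74,14,82,93],"gh":[83,41,89,78],"io":[1,43,88,12,87,82]}}
After op 8 (remove /kzi/2/0): {"kzi":[[91,60],{"cmw":58,"p":43,"u":34,"wlf":11},[72]],"zq":{"ci":[74,14,82,93],"gh":[83,41,89,78],"io":[1,43,88,12,87,82]}}
After op 9 (replace /kzi/1/p 25): {"kzi":[[91,60],{"cmw":58,"p":25,"u":34,"wlf":11},[72]],"zq":{"ci":[74,14,82,93],"gh":[83,41,89,78],"io":[1,43,88,12,87,82]}}
After op 10 (add /zq/ci/4 15): {"kzi":[[91,60],{"cmw":58,"p":25,"u":34,"wlf":11},[72]],"zq":{"ci":[74,14,82,93,15],"gh":[83,41,89,78],"io":[1,43,88,12,87,82]}}
After op 11 (add /zq/g 40): {"kzi":[[91,60],{"cmw":58,"p":25,"u":34,"wlf":11},[72]],"zq":{"ci":[74,14,82,93,15],"g":40,"gh":[83,41,89,78],"io":[1,43,88,12,87,82]}}
After op 12 (remove /zq/gh/1): {"kzi":[[91,60],{"cmw":58,"p":25,"u":34,"wlf":11},[72]],"zq":{"ci":[74,14,82,93,15],"g":40,"gh":[83,89,78],"io":[1,43,88,12,87,82]}}
After op 13 (replace /zq/ci 64): {"kzi":[[91,60],{"cmw":58,"p":25,"u":34,"wlf":11},[72]],"zq":{"ci":64,"g":40,"gh":[83,89,78],"io":[1,43,88,12,87,82]}}
After op 14 (replace /zq/io/1 24): {"kzi":[[91,60],{"cmw":58,"p":25,"u":34,"wlf":11},[72]],"zq":{"ci":64,"g":40,"gh":[83,89,78],"io":[1,24,88,12,87,82]}}
After op 15 (add /kzi/0/0 39): {"kzi":[[39,91,60],{"cmw":58,"p":25,"u":34,"wlf":11},[72]],"zq":{"ci":64,"g":40,"gh":[83,89,78],"io":[1,24,88,12,87,82]}}
Size at path /zq/gh: 3

Answer: 3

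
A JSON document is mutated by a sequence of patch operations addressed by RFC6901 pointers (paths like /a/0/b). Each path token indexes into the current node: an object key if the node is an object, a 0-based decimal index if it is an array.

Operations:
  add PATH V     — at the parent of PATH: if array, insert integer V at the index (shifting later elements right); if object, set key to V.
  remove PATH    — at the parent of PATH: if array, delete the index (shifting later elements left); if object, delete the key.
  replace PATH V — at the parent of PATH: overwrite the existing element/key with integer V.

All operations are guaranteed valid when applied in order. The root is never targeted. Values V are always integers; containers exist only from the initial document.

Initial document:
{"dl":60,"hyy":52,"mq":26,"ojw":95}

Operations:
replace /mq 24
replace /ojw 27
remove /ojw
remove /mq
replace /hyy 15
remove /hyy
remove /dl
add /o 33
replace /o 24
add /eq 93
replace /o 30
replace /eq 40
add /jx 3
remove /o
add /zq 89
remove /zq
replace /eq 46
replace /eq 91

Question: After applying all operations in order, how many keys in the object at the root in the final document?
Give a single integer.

After op 1 (replace /mq 24): {"dl":60,"hyy":52,"mq":24,"ojw":95}
After op 2 (replace /ojw 27): {"dl":60,"hyy":52,"mq":24,"ojw":27}
After op 3 (remove /ojw): {"dl":60,"hyy":52,"mq":24}
After op 4 (remove /mq): {"dl":60,"hyy":52}
After op 5 (replace /hyy 15): {"dl":60,"hyy":15}
After op 6 (remove /hyy): {"dl":60}
After op 7 (remove /dl): {}
After op 8 (add /o 33): {"o":33}
After op 9 (replace /o 24): {"o":24}
After op 10 (add /eq 93): {"eq":93,"o":24}
After op 11 (replace /o 30): {"eq":93,"o":30}
After op 12 (replace /eq 40): {"eq":40,"o":30}
After op 13 (add /jx 3): {"eq":40,"jx":3,"o":30}
After op 14 (remove /o): {"eq":40,"jx":3}
After op 15 (add /zq 89): {"eq":40,"jx":3,"zq":89}
After op 16 (remove /zq): {"eq":40,"jx":3}
After op 17 (replace /eq 46): {"eq":46,"jx":3}
After op 18 (replace /eq 91): {"eq":91,"jx":3}
Size at the root: 2

Answer: 2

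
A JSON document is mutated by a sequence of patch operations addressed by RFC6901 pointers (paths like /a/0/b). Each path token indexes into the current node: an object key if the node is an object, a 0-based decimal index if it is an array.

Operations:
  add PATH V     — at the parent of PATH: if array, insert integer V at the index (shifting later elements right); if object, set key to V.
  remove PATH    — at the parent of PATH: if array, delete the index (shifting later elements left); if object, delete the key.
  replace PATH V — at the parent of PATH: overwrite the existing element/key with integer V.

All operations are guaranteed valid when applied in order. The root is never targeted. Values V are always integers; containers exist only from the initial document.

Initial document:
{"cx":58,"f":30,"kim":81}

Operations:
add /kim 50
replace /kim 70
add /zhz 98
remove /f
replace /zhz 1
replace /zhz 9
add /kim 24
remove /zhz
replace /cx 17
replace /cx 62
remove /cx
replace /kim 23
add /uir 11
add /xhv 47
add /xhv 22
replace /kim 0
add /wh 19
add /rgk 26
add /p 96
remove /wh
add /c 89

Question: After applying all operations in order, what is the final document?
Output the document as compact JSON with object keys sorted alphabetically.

Answer: {"c":89,"kim":0,"p":96,"rgk":26,"uir":11,"xhv":22}

Derivation:
After op 1 (add /kim 50): {"cx":58,"f":30,"kim":50}
After op 2 (replace /kim 70): {"cx":58,"f":30,"kim":70}
After op 3 (add /zhz 98): {"cx":58,"f":30,"kim":70,"zhz":98}
After op 4 (remove /f): {"cx":58,"kim":70,"zhz":98}
After op 5 (replace /zhz 1): {"cx":58,"kim":70,"zhz":1}
After op 6 (replace /zhz 9): {"cx":58,"kim":70,"zhz":9}
After op 7 (add /kim 24): {"cx":58,"kim":24,"zhz":9}
After op 8 (remove /zhz): {"cx":58,"kim":24}
After op 9 (replace /cx 17): {"cx":17,"kim":24}
After op 10 (replace /cx 62): {"cx":62,"kim":24}
After op 11 (remove /cx): {"kim":24}
After op 12 (replace /kim 23): {"kim":23}
After op 13 (add /uir 11): {"kim":23,"uir":11}
After op 14 (add /xhv 47): {"kim":23,"uir":11,"xhv":47}
After op 15 (add /xhv 22): {"kim":23,"uir":11,"xhv":22}
After op 16 (replace /kim 0): {"kim":0,"uir":11,"xhv":22}
After op 17 (add /wh 19): {"kim":0,"uir":11,"wh":19,"xhv":22}
After op 18 (add /rgk 26): {"kim":0,"rgk":26,"uir":11,"wh":19,"xhv":22}
After op 19 (add /p 96): {"kim":0,"p":96,"rgk":26,"uir":11,"wh":19,"xhv":22}
After op 20 (remove /wh): {"kim":0,"p":96,"rgk":26,"uir":11,"xhv":22}
After op 21 (add /c 89): {"c":89,"kim":0,"p":96,"rgk":26,"uir":11,"xhv":22}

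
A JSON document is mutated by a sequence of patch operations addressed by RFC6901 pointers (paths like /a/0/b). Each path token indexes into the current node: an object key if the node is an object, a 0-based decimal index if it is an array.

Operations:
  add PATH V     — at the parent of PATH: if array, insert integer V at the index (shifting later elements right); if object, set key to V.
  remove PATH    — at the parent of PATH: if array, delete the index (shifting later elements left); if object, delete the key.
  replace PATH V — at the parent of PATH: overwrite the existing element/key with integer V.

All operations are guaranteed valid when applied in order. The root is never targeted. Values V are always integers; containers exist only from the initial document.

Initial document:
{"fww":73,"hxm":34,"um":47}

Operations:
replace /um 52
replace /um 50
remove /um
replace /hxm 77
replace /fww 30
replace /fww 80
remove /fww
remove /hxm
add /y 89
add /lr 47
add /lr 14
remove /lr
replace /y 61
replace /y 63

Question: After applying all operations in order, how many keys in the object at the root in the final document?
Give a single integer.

After op 1 (replace /um 52): {"fww":73,"hxm":34,"um":52}
After op 2 (replace /um 50): {"fww":73,"hxm":34,"um":50}
After op 3 (remove /um): {"fww":73,"hxm":34}
After op 4 (replace /hxm 77): {"fww":73,"hxm":77}
After op 5 (replace /fww 30): {"fww":30,"hxm":77}
After op 6 (replace /fww 80): {"fww":80,"hxm":77}
After op 7 (remove /fww): {"hxm":77}
After op 8 (remove /hxm): {}
After op 9 (add /y 89): {"y":89}
After op 10 (add /lr 47): {"lr":47,"y":89}
After op 11 (add /lr 14): {"lr":14,"y":89}
After op 12 (remove /lr): {"y":89}
After op 13 (replace /y 61): {"y":61}
After op 14 (replace /y 63): {"y":63}
Size at the root: 1

Answer: 1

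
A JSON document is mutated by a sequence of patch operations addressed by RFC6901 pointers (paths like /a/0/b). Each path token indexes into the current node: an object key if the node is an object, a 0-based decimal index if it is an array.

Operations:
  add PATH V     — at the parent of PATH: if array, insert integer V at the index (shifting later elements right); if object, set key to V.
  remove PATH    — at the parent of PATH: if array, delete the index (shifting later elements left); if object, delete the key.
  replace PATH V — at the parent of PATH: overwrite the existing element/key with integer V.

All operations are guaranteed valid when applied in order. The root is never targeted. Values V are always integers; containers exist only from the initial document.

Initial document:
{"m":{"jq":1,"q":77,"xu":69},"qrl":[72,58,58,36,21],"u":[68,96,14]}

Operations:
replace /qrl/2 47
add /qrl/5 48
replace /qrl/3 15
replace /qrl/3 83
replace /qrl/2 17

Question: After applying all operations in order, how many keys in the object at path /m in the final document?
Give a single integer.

Answer: 3

Derivation:
After op 1 (replace /qrl/2 47): {"m":{"jq":1,"q":77,"xu":69},"qrl":[72,58,47,36,21],"u":[68,96,14]}
After op 2 (add /qrl/5 48): {"m":{"jq":1,"q":77,"xu":69},"qrl":[72,58,47,36,21,48],"u":[68,96,14]}
After op 3 (replace /qrl/3 15): {"m":{"jq":1,"q":77,"xu":69},"qrl":[72,58,47,15,21,48],"u":[68,96,14]}
After op 4 (replace /qrl/3 83): {"m":{"jq":1,"q":77,"xu":69},"qrl":[72,58,47,83,21,48],"u":[68,96,14]}
After op 5 (replace /qrl/2 17): {"m":{"jq":1,"q":77,"xu":69},"qrl":[72,58,17,83,21,48],"u":[68,96,14]}
Size at path /m: 3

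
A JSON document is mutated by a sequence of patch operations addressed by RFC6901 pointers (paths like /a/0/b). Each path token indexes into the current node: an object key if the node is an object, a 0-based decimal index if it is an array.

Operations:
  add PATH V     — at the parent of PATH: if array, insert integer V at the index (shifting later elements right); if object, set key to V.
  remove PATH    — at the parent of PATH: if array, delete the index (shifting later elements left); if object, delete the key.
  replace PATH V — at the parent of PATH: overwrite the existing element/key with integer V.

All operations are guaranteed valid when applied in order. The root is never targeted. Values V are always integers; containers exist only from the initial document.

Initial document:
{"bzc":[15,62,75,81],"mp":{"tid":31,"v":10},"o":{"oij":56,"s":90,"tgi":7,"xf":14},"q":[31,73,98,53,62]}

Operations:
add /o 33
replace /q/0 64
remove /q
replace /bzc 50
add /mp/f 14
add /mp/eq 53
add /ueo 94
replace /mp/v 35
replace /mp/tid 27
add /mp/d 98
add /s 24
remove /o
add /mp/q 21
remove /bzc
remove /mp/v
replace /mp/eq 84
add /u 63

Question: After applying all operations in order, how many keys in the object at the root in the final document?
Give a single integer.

After op 1 (add /o 33): {"bzc":[15,62,75,81],"mp":{"tid":31,"v":10},"o":33,"q":[31,73,98,53,62]}
After op 2 (replace /q/0 64): {"bzc":[15,62,75,81],"mp":{"tid":31,"v":10},"o":33,"q":[64,73,98,53,62]}
After op 3 (remove /q): {"bzc":[15,62,75,81],"mp":{"tid":31,"v":10},"o":33}
After op 4 (replace /bzc 50): {"bzc":50,"mp":{"tid":31,"v":10},"o":33}
After op 5 (add /mp/f 14): {"bzc":50,"mp":{"f":14,"tid":31,"v":10},"o":33}
After op 6 (add /mp/eq 53): {"bzc":50,"mp":{"eq":53,"f":14,"tid":31,"v":10},"o":33}
After op 7 (add /ueo 94): {"bzc":50,"mp":{"eq":53,"f":14,"tid":31,"v":10},"o":33,"ueo":94}
After op 8 (replace /mp/v 35): {"bzc":50,"mp":{"eq":53,"f":14,"tid":31,"v":35},"o":33,"ueo":94}
After op 9 (replace /mp/tid 27): {"bzc":50,"mp":{"eq":53,"f":14,"tid":27,"v":35},"o":33,"ueo":94}
After op 10 (add /mp/d 98): {"bzc":50,"mp":{"d":98,"eq":53,"f":14,"tid":27,"v":35},"o":33,"ueo":94}
After op 11 (add /s 24): {"bzc":50,"mp":{"d":98,"eq":53,"f":14,"tid":27,"v":35},"o":33,"s":24,"ueo":94}
After op 12 (remove /o): {"bzc":50,"mp":{"d":98,"eq":53,"f":14,"tid":27,"v":35},"s":24,"ueo":94}
After op 13 (add /mp/q 21): {"bzc":50,"mp":{"d":98,"eq":53,"f":14,"q":21,"tid":27,"v":35},"s":24,"ueo":94}
After op 14 (remove /bzc): {"mp":{"d":98,"eq":53,"f":14,"q":21,"tid":27,"v":35},"s":24,"ueo":94}
After op 15 (remove /mp/v): {"mp":{"d":98,"eq":53,"f":14,"q":21,"tid":27},"s":24,"ueo":94}
After op 16 (replace /mp/eq 84): {"mp":{"d":98,"eq":84,"f":14,"q":21,"tid":27},"s":24,"ueo":94}
After op 17 (add /u 63): {"mp":{"d":98,"eq":84,"f":14,"q":21,"tid":27},"s":24,"u":63,"ueo":94}
Size at the root: 4

Answer: 4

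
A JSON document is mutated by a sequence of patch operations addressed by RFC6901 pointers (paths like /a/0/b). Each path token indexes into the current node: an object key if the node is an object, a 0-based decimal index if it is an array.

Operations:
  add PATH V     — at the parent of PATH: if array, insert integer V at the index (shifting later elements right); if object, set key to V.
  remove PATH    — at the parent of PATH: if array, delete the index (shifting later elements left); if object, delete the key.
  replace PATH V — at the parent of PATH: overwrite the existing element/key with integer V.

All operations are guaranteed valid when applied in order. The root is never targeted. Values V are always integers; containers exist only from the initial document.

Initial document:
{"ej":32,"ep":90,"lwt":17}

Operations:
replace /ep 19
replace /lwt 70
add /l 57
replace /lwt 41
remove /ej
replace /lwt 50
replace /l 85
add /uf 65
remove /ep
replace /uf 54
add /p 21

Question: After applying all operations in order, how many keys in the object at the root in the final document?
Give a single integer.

Answer: 4

Derivation:
After op 1 (replace /ep 19): {"ej":32,"ep":19,"lwt":17}
After op 2 (replace /lwt 70): {"ej":32,"ep":19,"lwt":70}
After op 3 (add /l 57): {"ej":32,"ep":19,"l":57,"lwt":70}
After op 4 (replace /lwt 41): {"ej":32,"ep":19,"l":57,"lwt":41}
After op 5 (remove /ej): {"ep":19,"l":57,"lwt":41}
After op 6 (replace /lwt 50): {"ep":19,"l":57,"lwt":50}
After op 7 (replace /l 85): {"ep":19,"l":85,"lwt":50}
After op 8 (add /uf 65): {"ep":19,"l":85,"lwt":50,"uf":65}
After op 9 (remove /ep): {"l":85,"lwt":50,"uf":65}
After op 10 (replace /uf 54): {"l":85,"lwt":50,"uf":54}
After op 11 (add /p 21): {"l":85,"lwt":50,"p":21,"uf":54}
Size at the root: 4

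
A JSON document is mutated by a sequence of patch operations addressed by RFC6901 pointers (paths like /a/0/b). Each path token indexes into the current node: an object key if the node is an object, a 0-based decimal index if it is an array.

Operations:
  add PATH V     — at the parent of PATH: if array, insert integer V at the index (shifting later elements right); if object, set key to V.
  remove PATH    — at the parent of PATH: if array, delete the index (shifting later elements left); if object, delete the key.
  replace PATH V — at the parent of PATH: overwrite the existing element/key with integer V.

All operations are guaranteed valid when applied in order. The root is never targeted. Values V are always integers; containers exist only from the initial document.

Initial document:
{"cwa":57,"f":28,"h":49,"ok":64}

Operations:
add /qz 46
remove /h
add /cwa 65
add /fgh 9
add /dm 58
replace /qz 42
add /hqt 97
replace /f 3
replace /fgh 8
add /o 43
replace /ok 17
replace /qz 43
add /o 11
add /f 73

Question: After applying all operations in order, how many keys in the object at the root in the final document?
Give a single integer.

After op 1 (add /qz 46): {"cwa":57,"f":28,"h":49,"ok":64,"qz":46}
After op 2 (remove /h): {"cwa":57,"f":28,"ok":64,"qz":46}
After op 3 (add /cwa 65): {"cwa":65,"f":28,"ok":64,"qz":46}
After op 4 (add /fgh 9): {"cwa":65,"f":28,"fgh":9,"ok":64,"qz":46}
After op 5 (add /dm 58): {"cwa":65,"dm":58,"f":28,"fgh":9,"ok":64,"qz":46}
After op 6 (replace /qz 42): {"cwa":65,"dm":58,"f":28,"fgh":9,"ok":64,"qz":42}
After op 7 (add /hqt 97): {"cwa":65,"dm":58,"f":28,"fgh":9,"hqt":97,"ok":64,"qz":42}
After op 8 (replace /f 3): {"cwa":65,"dm":58,"f":3,"fgh":9,"hqt":97,"ok":64,"qz":42}
After op 9 (replace /fgh 8): {"cwa":65,"dm":58,"f":3,"fgh":8,"hqt":97,"ok":64,"qz":42}
After op 10 (add /o 43): {"cwa":65,"dm":58,"f":3,"fgh":8,"hqt":97,"o":43,"ok":64,"qz":42}
After op 11 (replace /ok 17): {"cwa":65,"dm":58,"f":3,"fgh":8,"hqt":97,"o":43,"ok":17,"qz":42}
After op 12 (replace /qz 43): {"cwa":65,"dm":58,"f":3,"fgh":8,"hqt":97,"o":43,"ok":17,"qz":43}
After op 13 (add /o 11): {"cwa":65,"dm":58,"f":3,"fgh":8,"hqt":97,"o":11,"ok":17,"qz":43}
After op 14 (add /f 73): {"cwa":65,"dm":58,"f":73,"fgh":8,"hqt":97,"o":11,"ok":17,"qz":43}
Size at the root: 8

Answer: 8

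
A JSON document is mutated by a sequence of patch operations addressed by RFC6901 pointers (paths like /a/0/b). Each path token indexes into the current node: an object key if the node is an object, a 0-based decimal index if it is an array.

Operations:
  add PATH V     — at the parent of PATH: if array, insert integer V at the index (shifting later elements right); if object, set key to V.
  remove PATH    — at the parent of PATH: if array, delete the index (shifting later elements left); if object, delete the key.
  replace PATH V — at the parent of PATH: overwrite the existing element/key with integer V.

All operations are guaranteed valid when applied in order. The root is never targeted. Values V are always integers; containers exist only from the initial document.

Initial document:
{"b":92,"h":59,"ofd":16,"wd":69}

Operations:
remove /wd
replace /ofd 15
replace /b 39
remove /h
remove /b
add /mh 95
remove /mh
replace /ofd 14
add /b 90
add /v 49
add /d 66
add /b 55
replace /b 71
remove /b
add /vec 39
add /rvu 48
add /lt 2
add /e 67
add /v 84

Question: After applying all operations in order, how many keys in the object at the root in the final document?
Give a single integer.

After op 1 (remove /wd): {"b":92,"h":59,"ofd":16}
After op 2 (replace /ofd 15): {"b":92,"h":59,"ofd":15}
After op 3 (replace /b 39): {"b":39,"h":59,"ofd":15}
After op 4 (remove /h): {"b":39,"ofd":15}
After op 5 (remove /b): {"ofd":15}
After op 6 (add /mh 95): {"mh":95,"ofd":15}
After op 7 (remove /mh): {"ofd":15}
After op 8 (replace /ofd 14): {"ofd":14}
After op 9 (add /b 90): {"b":90,"ofd":14}
After op 10 (add /v 49): {"b":90,"ofd":14,"v":49}
After op 11 (add /d 66): {"b":90,"d":66,"ofd":14,"v":49}
After op 12 (add /b 55): {"b":55,"d":66,"ofd":14,"v":49}
After op 13 (replace /b 71): {"b":71,"d":66,"ofd":14,"v":49}
After op 14 (remove /b): {"d":66,"ofd":14,"v":49}
After op 15 (add /vec 39): {"d":66,"ofd":14,"v":49,"vec":39}
After op 16 (add /rvu 48): {"d":66,"ofd":14,"rvu":48,"v":49,"vec":39}
After op 17 (add /lt 2): {"d":66,"lt":2,"ofd":14,"rvu":48,"v":49,"vec":39}
After op 18 (add /e 67): {"d":66,"e":67,"lt":2,"ofd":14,"rvu":48,"v":49,"vec":39}
After op 19 (add /v 84): {"d":66,"e":67,"lt":2,"ofd":14,"rvu":48,"v":84,"vec":39}
Size at the root: 7

Answer: 7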